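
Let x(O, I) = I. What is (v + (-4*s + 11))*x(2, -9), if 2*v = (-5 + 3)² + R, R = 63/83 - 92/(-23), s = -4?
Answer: -46881/166 ≈ -282.42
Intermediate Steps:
R = 395/83 (R = 63*(1/83) - 92*(-1/23) = 63/83 + 4 = 395/83 ≈ 4.7590)
v = 727/166 (v = ((-5 + 3)² + 395/83)/2 = ((-2)² + 395/83)/2 = (4 + 395/83)/2 = (½)*(727/83) = 727/166 ≈ 4.3795)
(v + (-4*s + 11))*x(2, -9) = (727/166 + (-4*(-4) + 11))*(-9) = (727/166 + (16 + 11))*(-9) = (727/166 + 27)*(-9) = (5209/166)*(-9) = -46881/166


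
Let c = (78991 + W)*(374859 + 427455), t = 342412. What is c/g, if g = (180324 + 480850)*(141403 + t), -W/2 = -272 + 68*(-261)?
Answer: 46145490867/159942949405 ≈ 0.28851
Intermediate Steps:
W = 36040 (W = -2*(-272 + 68*(-261)) = -2*(-272 - 17748) = -2*(-18020) = 36040)
g = 319885898810 (g = (180324 + 480850)*(141403 + 342412) = 661174*483815 = 319885898810)
c = 92290981734 (c = (78991 + 36040)*(374859 + 427455) = 115031*802314 = 92290981734)
c/g = 92290981734/319885898810 = 92290981734*(1/319885898810) = 46145490867/159942949405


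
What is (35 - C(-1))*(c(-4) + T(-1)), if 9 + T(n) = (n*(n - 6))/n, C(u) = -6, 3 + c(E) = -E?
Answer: -615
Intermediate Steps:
c(E) = -3 - E
T(n) = -15 + n (T(n) = -9 + (n*(n - 6))/n = -9 + (n*(-6 + n))/n = -9 + (-6 + n) = -15 + n)
(35 - C(-1))*(c(-4) + T(-1)) = (35 - 1*(-6))*((-3 - 1*(-4)) + (-15 - 1)) = (35 + 6)*((-3 + 4) - 16) = 41*(1 - 16) = 41*(-15) = -615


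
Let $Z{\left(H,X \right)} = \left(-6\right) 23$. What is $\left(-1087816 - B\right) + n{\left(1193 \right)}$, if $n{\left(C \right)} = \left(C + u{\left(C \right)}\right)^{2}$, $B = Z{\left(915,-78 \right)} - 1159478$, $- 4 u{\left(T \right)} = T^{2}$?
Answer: $\frac{2012078148329}{16} \approx 1.2575 \cdot 10^{11}$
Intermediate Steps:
$Z{\left(H,X \right)} = -138$
$u{\left(T \right)} = - \frac{T^{2}}{4}$
$B = -1159616$ ($B = -138 - 1159478 = -1159616$)
$n{\left(C \right)} = \left(C - \frac{C^{2}}{4}\right)^{2}$
$\left(-1087816 - B\right) + n{\left(1193 \right)} = \left(-1087816 - -1159616\right) + \frac{1193^{2} \left(-4 + 1193\right)^{2}}{16} = \left(-1087816 + 1159616\right) + \frac{1}{16} \cdot 1423249 \cdot 1189^{2} = 71800 + \frac{1}{16} \cdot 1423249 \cdot 1413721 = 71800 + \frac{2012076999529}{16} = \frac{2012078148329}{16}$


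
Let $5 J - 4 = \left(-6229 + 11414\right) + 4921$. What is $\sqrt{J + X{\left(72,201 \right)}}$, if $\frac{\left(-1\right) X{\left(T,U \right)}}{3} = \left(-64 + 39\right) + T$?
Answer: $3 \sqrt{209} \approx 43.37$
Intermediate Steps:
$X{\left(T,U \right)} = 75 - 3 T$ ($X{\left(T,U \right)} = - 3 \left(\left(-64 + 39\right) + T\right) = - 3 \left(-25 + T\right) = 75 - 3 T$)
$J = 2022$ ($J = \frac{4}{5} + \frac{\left(-6229 + 11414\right) + 4921}{5} = \frac{4}{5} + \frac{5185 + 4921}{5} = \frac{4}{5} + \frac{1}{5} \cdot 10106 = \frac{4}{5} + \frac{10106}{5} = 2022$)
$\sqrt{J + X{\left(72,201 \right)}} = \sqrt{2022 + \left(75 - 216\right)} = \sqrt{2022 - 141} = \sqrt{1881} = 3 \sqrt{209}$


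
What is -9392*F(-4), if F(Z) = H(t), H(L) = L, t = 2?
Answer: -18784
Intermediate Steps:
F(Z) = 2
-9392*F(-4) = -9392*2 = -18784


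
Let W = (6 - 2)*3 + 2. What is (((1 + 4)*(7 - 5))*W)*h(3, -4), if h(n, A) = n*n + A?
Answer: 700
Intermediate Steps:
h(n, A) = A + n² (h(n, A) = n² + A = A + n²)
W = 14 (W = 4*3 + 2 = 12 + 2 = 14)
(((1 + 4)*(7 - 5))*W)*h(3, -4) = (((1 + 4)*(7 - 5))*14)*(-4 + 3²) = ((5*2)*14)*(-4 + 9) = (10*14)*5 = 140*5 = 700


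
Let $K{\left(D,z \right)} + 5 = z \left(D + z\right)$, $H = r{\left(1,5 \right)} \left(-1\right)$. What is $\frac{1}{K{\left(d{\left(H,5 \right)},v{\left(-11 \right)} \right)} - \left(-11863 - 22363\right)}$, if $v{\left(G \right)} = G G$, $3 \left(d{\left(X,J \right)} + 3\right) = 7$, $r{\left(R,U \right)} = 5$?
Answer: $\frac{3}{146344} \approx 2.05 \cdot 10^{-5}$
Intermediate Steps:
$H = -5$ ($H = 5 \left(-1\right) = -5$)
$d{\left(X,J \right)} = - \frac{2}{3}$ ($d{\left(X,J \right)} = -3 + \frac{1}{3} \cdot 7 = -3 + \frac{7}{3} = - \frac{2}{3}$)
$v{\left(G \right)} = G^{2}$
$K{\left(D,z \right)} = -5 + z \left(D + z\right)$
$\frac{1}{K{\left(d{\left(H,5 \right)},v{\left(-11 \right)} \right)} - \left(-11863 - 22363\right)} = \frac{1}{\left(-5 + \left(\left(-11\right)^{2}\right)^{2} - \frac{2 \left(-11\right)^{2}}{3}\right) - \left(-11863 - 22363\right)} = \frac{1}{\left(-5 + 121^{2} - \frac{242}{3}\right) - -34226} = \frac{1}{\left(-5 + 14641 - \frac{242}{3}\right) + 34226} = \frac{1}{\frac{43666}{3} + 34226} = \frac{1}{\frac{146344}{3}} = \frac{3}{146344}$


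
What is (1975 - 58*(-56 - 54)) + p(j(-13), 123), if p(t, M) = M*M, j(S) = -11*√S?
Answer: 23484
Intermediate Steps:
p(t, M) = M²
(1975 - 58*(-56 - 54)) + p(j(-13), 123) = (1975 - 58*(-56 - 54)) + 123² = (1975 - 58*(-110)) + 15129 = (1975 + 6380) + 15129 = 8355 + 15129 = 23484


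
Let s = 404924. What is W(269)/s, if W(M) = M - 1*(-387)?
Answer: 164/101231 ≈ 0.0016201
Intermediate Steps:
W(M) = 387 + M (W(M) = M + 387 = 387 + M)
W(269)/s = (387 + 269)/404924 = 656*(1/404924) = 164/101231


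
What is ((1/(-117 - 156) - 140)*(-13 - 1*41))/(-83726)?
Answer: -343989/3809533 ≈ -0.090297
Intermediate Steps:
((1/(-117 - 156) - 140)*(-13 - 1*41))/(-83726) = ((1/(-273) - 140)*(-13 - 41))*(-1/83726) = ((-1/273 - 140)*(-54))*(-1/83726) = -38221/273*(-54)*(-1/83726) = (687978/91)*(-1/83726) = -343989/3809533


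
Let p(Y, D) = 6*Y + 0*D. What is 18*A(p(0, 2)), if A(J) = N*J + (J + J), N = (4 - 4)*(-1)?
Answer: 0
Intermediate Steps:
N = 0 (N = 0*(-1) = 0)
p(Y, D) = 6*Y (p(Y, D) = 6*Y + 0 = 6*Y)
A(J) = 2*J (A(J) = 0*J + (J + J) = 0 + 2*J = 2*J)
18*A(p(0, 2)) = 18*(2*(6*0)) = 18*(2*0) = 18*0 = 0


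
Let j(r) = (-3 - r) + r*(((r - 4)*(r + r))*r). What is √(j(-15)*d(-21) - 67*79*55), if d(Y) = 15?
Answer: √1632815 ≈ 1277.8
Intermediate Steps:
j(r) = -3 - r + 2*r³*(-4 + r) (j(r) = (-3 - r) + r*(((-4 + r)*(2*r))*r) = (-3 - r) + r*((2*r*(-4 + r))*r) = (-3 - r) + r*(2*r²*(-4 + r)) = (-3 - r) + 2*r³*(-4 + r) = -3 - r + 2*r³*(-4 + r))
√(j(-15)*d(-21) - 67*79*55) = √((-3 - 1*(-15) - 8*(-15)³ + 2*(-15)⁴)*15 - 67*79*55) = √((-3 + 15 - 8*(-3375) + 2*50625)*15 - 5293*55) = √((-3 + 15 + 27000 + 101250)*15 - 291115) = √(128262*15 - 291115) = √(1923930 - 291115) = √1632815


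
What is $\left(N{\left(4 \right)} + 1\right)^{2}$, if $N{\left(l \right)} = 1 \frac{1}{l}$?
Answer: $\frac{25}{16} \approx 1.5625$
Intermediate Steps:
$N{\left(l \right)} = \frac{1}{l}$
$\left(N{\left(4 \right)} + 1\right)^{2} = \left(\frac{1}{4} + 1\right)^{2} = \left(\frac{5}{4}\right)^{2} = \frac{25}{16}$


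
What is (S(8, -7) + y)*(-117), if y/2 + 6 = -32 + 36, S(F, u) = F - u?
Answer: -1287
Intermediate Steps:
y = -4 (y = -12 + 2*(-32 + 36) = -12 + 2*4 = -12 + 8 = -4)
(S(8, -7) + y)*(-117) = ((8 - 1*(-7)) - 4)*(-117) = ((8 + 7) - 4)*(-117) = (15 - 4)*(-117) = 11*(-117) = -1287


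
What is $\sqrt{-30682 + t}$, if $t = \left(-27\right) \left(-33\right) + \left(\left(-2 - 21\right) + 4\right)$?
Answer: $i \sqrt{29810} \approx 172.66 i$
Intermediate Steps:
$t = 872$ ($t = 891 + \left(-23 + 4\right) = 891 - 19 = 872$)
$\sqrt{-30682 + t} = \sqrt{-30682 + 872} = \sqrt{-29810} = i \sqrt{29810}$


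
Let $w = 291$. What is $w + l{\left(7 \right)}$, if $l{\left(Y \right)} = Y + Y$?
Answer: $305$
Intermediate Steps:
$l{\left(Y \right)} = 2 Y$
$w + l{\left(7 \right)} = 291 + 2 \cdot 7 = 291 + 14 = 305$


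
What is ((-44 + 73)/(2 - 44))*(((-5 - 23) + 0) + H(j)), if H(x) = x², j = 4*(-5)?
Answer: -1798/7 ≈ -256.86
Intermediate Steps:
j = -20
((-44 + 73)/(2 - 44))*(((-5 - 23) + 0) + H(j)) = ((-44 + 73)/(2 - 44))*(((-5 - 23) + 0) + (-20)²) = (29/(-42))*((-28 + 0) + 400) = (29*(-1/42))*(-28 + 400) = -29/42*372 = -1798/7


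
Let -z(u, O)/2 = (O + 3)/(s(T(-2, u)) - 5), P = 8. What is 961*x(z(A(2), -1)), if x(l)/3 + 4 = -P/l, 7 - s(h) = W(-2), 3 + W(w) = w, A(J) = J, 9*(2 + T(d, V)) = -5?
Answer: 28830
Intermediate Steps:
T(d, V) = -23/9 (T(d, V) = -2 + (⅑)*(-5) = -2 - 5/9 = -23/9)
W(w) = -3 + w
s(h) = 12 (s(h) = 7 - (-3 - 2) = 7 - 1*(-5) = 7 + 5 = 12)
z(u, O) = -6/7 - 2*O/7 (z(u, O) = -2*(O + 3)/(12 - 5) = -2*(3 + O)/7 = -2*(3/7 + O/7) = -6/7 - 2*O/7)
x(l) = -12 - 24/l (x(l) = -12 + 3*(-8/l) = -12 - 24/l)
961*x(z(A(2), -1)) = 961*(-12 - 24/(-6/7 - 2/7*(-1))) = 961*(-12 - 24/(-6/7 + 2/7)) = 961*(-12 - 24/(-4/7)) = 961*(-12 - 24*(-7/4)) = 961*(-12 + 42) = 961*30 = 28830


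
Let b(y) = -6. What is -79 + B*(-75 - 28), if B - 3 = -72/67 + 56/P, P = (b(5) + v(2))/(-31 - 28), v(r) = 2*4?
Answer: 11381872/67 ≈ 1.6988e+5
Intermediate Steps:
v(r) = 8
P = -2/59 (P = (-6 + 8)/(-31 - 28) = 2/(-59) = 2*(-1/59) = -2/59 ≈ -0.033898)
B = -110555/67 (B = 3 + (-72/67 + 56/(-2/59)) = 3 + (-72*1/67 + 56*(-59/2)) = 3 + (-72/67 - 1652) = 3 - 110756/67 = -110555/67 ≈ -1650.1)
-79 + B*(-75 - 28) = -79 - 110555*(-75 - 28)/67 = -79 - 110555/67*(-103) = -79 + 11387165/67 = 11381872/67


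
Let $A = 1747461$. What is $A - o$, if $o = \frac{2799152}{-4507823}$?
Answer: $\frac{7877247686555}{4507823} \approx 1.7475 \cdot 10^{6}$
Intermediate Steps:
$o = - \frac{2799152}{4507823}$ ($o = 2799152 \left(- \frac{1}{4507823}\right) = - \frac{2799152}{4507823} \approx -0.62095$)
$A - o = 1747461 - - \frac{2799152}{4507823} = 1747461 + \frac{2799152}{4507823} = \frac{7877247686555}{4507823}$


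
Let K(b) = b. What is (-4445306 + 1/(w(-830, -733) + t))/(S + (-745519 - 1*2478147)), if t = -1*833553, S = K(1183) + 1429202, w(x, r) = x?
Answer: 529869679457/213754740089 ≈ 2.4789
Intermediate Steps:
S = 1430385 (S = 1183 + 1429202 = 1430385)
t = -833553
(-4445306 + 1/(w(-830, -733) + t))/(S + (-745519 - 1*2478147)) = (-4445306 + 1/(-830 - 833553))/(1430385 + (-745519 - 1*2478147)) = (-4445306 + 1/(-834383))/(1430385 + (-745519 - 2478147)) = (-4445306 - 1/834383)/(1430385 - 3223666) = -3709087756199/834383/(-1793281) = -3709087756199/834383*(-1/1793281) = 529869679457/213754740089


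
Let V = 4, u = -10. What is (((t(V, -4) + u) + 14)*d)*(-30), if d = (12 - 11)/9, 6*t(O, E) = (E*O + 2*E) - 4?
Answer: 20/9 ≈ 2.2222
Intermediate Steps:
t(O, E) = -⅔ + E/3 + E*O/6 (t(O, E) = ((E*O + 2*E) - 4)/6 = ((2*E + E*O) - 4)/6 = (-4 + 2*E + E*O)/6 = -⅔ + E/3 + E*O/6)
d = ⅑ (d = 1*(⅑) = ⅑ ≈ 0.11111)
(((t(V, -4) + u) + 14)*d)*(-30) = ((((-⅔ + (⅓)*(-4) + (⅙)*(-4)*4) - 10) + 14)*(⅑))*(-30) = ((((-⅔ - 4/3 - 8/3) - 10) + 14)*(⅑))*(-30) = (((-14/3 - 10) + 14)*(⅑))*(-30) = ((-44/3 + 14)*(⅑))*(-30) = -⅔*⅑*(-30) = -2/27*(-30) = 20/9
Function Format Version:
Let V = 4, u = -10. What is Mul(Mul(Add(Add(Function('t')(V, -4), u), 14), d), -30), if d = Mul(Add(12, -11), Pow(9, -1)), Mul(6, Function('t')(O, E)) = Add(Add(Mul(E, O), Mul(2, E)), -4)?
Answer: Rational(20, 9) ≈ 2.2222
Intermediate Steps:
Function('t')(O, E) = Add(Rational(-2, 3), Mul(Rational(1, 3), E), Mul(Rational(1, 6), E, O)) (Function('t')(O, E) = Mul(Rational(1, 6), Add(Add(Mul(E, O), Mul(2, E)), -4)) = Mul(Rational(1, 6), Add(Add(Mul(2, E), Mul(E, O)), -4)) = Mul(Rational(1, 6), Add(-4, Mul(2, E), Mul(E, O))) = Add(Rational(-2, 3), Mul(Rational(1, 3), E), Mul(Rational(1, 6), E, O)))
d = Rational(1, 9) (d = Mul(1, Rational(1, 9)) = Rational(1, 9) ≈ 0.11111)
Mul(Mul(Add(Add(Function('t')(V, -4), u), 14), d), -30) = Mul(Mul(Add(Add(Add(Rational(-2, 3), Mul(Rational(1, 3), -4), Mul(Rational(1, 6), -4, 4)), -10), 14), Rational(1, 9)), -30) = Mul(Mul(Add(Add(Add(Rational(-2, 3), Rational(-4, 3), Rational(-8, 3)), -10), 14), Rational(1, 9)), -30) = Mul(Mul(Add(Add(Rational(-14, 3), -10), 14), Rational(1, 9)), -30) = Mul(Mul(Add(Rational(-44, 3), 14), Rational(1, 9)), -30) = Mul(Mul(Rational(-2, 3), Rational(1, 9)), -30) = Mul(Rational(-2, 27), -30) = Rational(20, 9)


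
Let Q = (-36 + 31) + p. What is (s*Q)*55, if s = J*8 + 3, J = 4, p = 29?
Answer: 46200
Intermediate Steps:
Q = 24 (Q = (-36 + 31) + 29 = -5 + 29 = 24)
s = 35 (s = 4*8 + 3 = 32 + 3 = 35)
(s*Q)*55 = (35*24)*55 = 840*55 = 46200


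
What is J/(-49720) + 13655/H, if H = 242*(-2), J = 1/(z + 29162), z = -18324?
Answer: -167231965711/5927518960 ≈ -28.213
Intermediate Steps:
J = 1/10838 (J = 1/(-18324 + 29162) = 1/10838 ≈ 9.2268e-5)
H = -484
J/(-49720) + 13655/H = (1/10838)/(-49720) + 13655/(-484) = (1/10838)*(-1/49720) + 13655*(-1/484) = -1/538865360 - 13655/484 = -167231965711/5927518960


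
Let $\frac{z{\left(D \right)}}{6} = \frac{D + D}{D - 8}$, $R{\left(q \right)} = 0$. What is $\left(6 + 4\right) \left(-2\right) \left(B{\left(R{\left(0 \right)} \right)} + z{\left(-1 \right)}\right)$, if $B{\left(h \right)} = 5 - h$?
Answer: $- \frac{380}{3} \approx -126.67$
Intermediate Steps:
$z{\left(D \right)} = \frac{12 D}{-8 + D}$ ($z{\left(D \right)} = 6 \frac{D + D}{D - 8} = 6 \frac{2 D}{-8 + D} = \frac{12 D}{-8 + D}$)
$\left(6 + 4\right) \left(-2\right) \left(B{\left(R{\left(0 \right)} \right)} + z{\left(-1 \right)}\right) = \left(6 + 4\right) \left(-2\right) \left(\left(5 - 0\right) + 12 \left(-1\right) \frac{1}{-8 - 1}\right) = 10 \left(-2\right) \left(\left(5 + 0\right) + 12 \left(-1\right) \frac{1}{-9}\right) = - 20 \left(5 + 12 \left(-1\right) \left(- \frac{1}{9}\right)\right) = - 20 \left(5 + \frac{4}{3}\right) = \left(-20\right) \frac{19}{3} = - \frac{380}{3}$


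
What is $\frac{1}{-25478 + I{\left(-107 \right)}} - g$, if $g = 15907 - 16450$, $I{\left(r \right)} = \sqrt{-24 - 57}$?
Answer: $\frac{352476785317}{649128565} - \frac{9 i}{649128565} \approx 543.0 - 1.3865 \cdot 10^{-8} i$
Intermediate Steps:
$I{\left(r \right)} = 9 i$ ($I{\left(r \right)} = \sqrt{-81} = 9 i$)
$g = -543$
$\frac{1}{-25478 + I{\left(-107 \right)}} - g = \frac{1}{-25478 + 9 i} - -543 = \frac{-25478 - 9 i}{649128565} + 543 = 543 + \frac{-25478 - 9 i}{649128565}$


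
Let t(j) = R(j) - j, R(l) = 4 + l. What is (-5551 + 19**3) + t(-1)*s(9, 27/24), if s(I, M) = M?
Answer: 2625/2 ≈ 1312.5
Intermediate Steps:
t(j) = 4 (t(j) = (4 + j) - j = 4)
(-5551 + 19**3) + t(-1)*s(9, 27/24) = (-5551 + 19**3) + 4*(27/24) = (-5551 + 6859) + 4*(27*(1/24)) = 1308 + 4*(9/8) = 1308 + 9/2 = 2625/2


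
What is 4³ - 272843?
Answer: -272779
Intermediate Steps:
4³ - 272843 = 64 - 272843 = -272779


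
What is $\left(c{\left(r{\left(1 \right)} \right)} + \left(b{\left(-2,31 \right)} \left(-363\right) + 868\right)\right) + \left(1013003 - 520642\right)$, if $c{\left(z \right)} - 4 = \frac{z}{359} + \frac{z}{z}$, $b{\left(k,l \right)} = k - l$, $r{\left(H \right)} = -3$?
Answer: $\frac{181371464}{359} \approx 5.0521 \cdot 10^{5}$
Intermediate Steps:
$c{\left(z \right)} = 5 + \frac{z}{359}$ ($c{\left(z \right)} = 4 + \left(\frac{z}{359} + \frac{z}{z}\right) = 4 + \left(z \frac{1}{359} + 1\right) = 4 + \left(\frac{z}{359} + 1\right) = 4 + \left(1 + \frac{z}{359}\right) = 5 + \frac{z}{359}$)
$\left(c{\left(r{\left(1 \right)} \right)} + \left(b{\left(-2,31 \right)} \left(-363\right) + 868\right)\right) + \left(1013003 - 520642\right) = \left(\left(5 + \frac{1}{359} \left(-3\right)\right) + \left(\left(-2 - 31\right) \left(-363\right) + 868\right)\right) + \left(1013003 - 520642\right) = \left(\left(5 - \frac{3}{359}\right) + \left(\left(-2 - 31\right) \left(-363\right) + 868\right)\right) + \left(1013003 - 520642\right) = \left(\frac{1792}{359} + \left(\left(-33\right) \left(-363\right) + 868\right)\right) + 492361 = \left(\frac{1792}{359} + \left(11979 + 868\right)\right) + 492361 = \left(\frac{1792}{359} + 12847\right) + 492361 = \frac{4613865}{359} + 492361 = \frac{181371464}{359}$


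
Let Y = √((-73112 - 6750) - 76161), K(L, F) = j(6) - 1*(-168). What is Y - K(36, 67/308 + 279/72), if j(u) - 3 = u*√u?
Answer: -171 - 6*√6 + I*√156023 ≈ -185.7 + 395.0*I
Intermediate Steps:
j(u) = 3 + u^(3/2) (j(u) = 3 + u*√u = 3 + u^(3/2))
K(L, F) = 171 + 6*√6 (K(L, F) = (3 + 6^(3/2)) - 1*(-168) = (3 + 6*√6) + 168 = 171 + 6*√6)
Y = I*√156023 (Y = √(-79862 - 76161) = √(-156023) = I*√156023 ≈ 395.0*I)
Y - K(36, 67/308 + 279/72) = I*√156023 - (171 + 6*√6) = I*√156023 + (-171 - 6*√6) = -171 - 6*√6 + I*√156023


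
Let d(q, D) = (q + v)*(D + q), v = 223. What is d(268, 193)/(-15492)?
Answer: -226351/15492 ≈ -14.611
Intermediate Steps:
d(q, D) = (223 + q)*(D + q) (d(q, D) = (q + 223)*(D + q) = (223 + q)*(D + q))
d(268, 193)/(-15492) = (268² + 223*193 + 223*268 + 193*268)/(-15492) = (71824 + 43039 + 59764 + 51724)*(-1/15492) = 226351*(-1/15492) = -226351/15492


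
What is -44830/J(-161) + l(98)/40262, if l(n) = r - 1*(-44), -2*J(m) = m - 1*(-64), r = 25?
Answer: -3609884227/3905414 ≈ -924.33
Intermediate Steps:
J(m) = -32 - m/2 (J(m) = -(m - 1*(-64))/2 = -(m + 64)/2 = -(64 + m)/2 = -32 - m/2)
l(n) = 69 (l(n) = 25 - 1*(-44) = 25 + 44 = 69)
-44830/J(-161) + l(98)/40262 = -44830/(-32 - ½*(-161)) + 69/40262 = -44830/(-32 + 161/2) + 69*(1/40262) = -44830/97/2 + 69/40262 = -44830*2/97 + 69/40262 = -89660/97 + 69/40262 = -3609884227/3905414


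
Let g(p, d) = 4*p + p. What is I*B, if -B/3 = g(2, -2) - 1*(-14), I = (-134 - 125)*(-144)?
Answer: -2685312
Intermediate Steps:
g(p, d) = 5*p
I = 37296 (I = -259*(-144) = 37296)
B = -72 (B = -3*(5*2 - 1*(-14)) = -3*(10 + 14) = -3*24 = -72)
I*B = 37296*(-72) = -2685312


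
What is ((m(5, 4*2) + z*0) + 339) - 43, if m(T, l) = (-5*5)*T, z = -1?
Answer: 171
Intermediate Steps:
m(T, l) = -25*T
((m(5, 4*2) + z*0) + 339) - 43 = ((-25*5 - 1*0) + 339) - 43 = ((-125 + 0) + 339) - 43 = (-125 + 339) - 43 = 214 - 43 = 171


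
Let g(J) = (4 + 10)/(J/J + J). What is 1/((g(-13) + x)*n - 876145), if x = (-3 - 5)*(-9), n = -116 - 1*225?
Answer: -6/5401795 ≈ -1.1107e-6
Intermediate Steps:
n = -341 (n = -116 - 225 = -341)
g(J) = 14/(1 + J)
x = 72 (x = -8*(-9) = 72)
1/((g(-13) + x)*n - 876145) = 1/((14/(1 - 13) + 72)*(-341) - 876145) = 1/((14/(-12) + 72)*(-341) - 876145) = 1/((14*(-1/12) + 72)*(-341) - 876145) = 1/((-7/6 + 72)*(-341) - 876145) = 1/((425/6)*(-341) - 876145) = 1/(-144925/6 - 876145) = 1/(-5401795/6) = -6/5401795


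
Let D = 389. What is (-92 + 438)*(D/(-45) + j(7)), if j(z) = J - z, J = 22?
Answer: 98956/45 ≈ 2199.0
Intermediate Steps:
j(z) = 22 - z
(-92 + 438)*(D/(-45) + j(7)) = (-92 + 438)*(389/(-45) + (22 - 1*7)) = 346*(389*(-1/45) + (22 - 7)) = 346*(-389/45 + 15) = 346*(286/45) = 98956/45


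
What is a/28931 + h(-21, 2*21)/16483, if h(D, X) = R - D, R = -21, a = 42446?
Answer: 42446/28931 ≈ 1.4671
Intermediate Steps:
h(D, X) = -21 - D
a/28931 + h(-21, 2*21)/16483 = 42446/28931 + (-21 - 1*(-21))/16483 = 42446*(1/28931) + (-21 + 21)*(1/16483) = 42446/28931 + 0*(1/16483) = 42446/28931 + 0 = 42446/28931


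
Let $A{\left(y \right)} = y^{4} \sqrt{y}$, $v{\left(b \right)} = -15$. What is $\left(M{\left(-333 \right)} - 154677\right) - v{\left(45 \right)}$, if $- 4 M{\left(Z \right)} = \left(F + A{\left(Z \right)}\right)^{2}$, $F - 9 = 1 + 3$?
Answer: $12587460195674872628459 - \frac{479558442519 i \sqrt{37}}{2} \approx 1.2587 \cdot 10^{22} - 1.4585 \cdot 10^{12} i$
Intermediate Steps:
$A{\left(y \right)} = y^{\frac{9}{2}}$
$F = 13$ ($F = 9 + \left(1 + 3\right) = 9 + 4 = 13$)
$M{\left(Z \right)} = - \frac{\left(13 + Z^{\frac{9}{2}}\right)^{2}}{4}$
$\left(M{\left(-333 \right)} - 154677\right) - v{\left(45 \right)} = \left(- \frac{\left(13 + \left(-333\right)^{\frac{9}{2}}\right)^{2}}{4} - 154677\right) - -15 = \left(- \frac{\left(13 + 36889110963 i \sqrt{37}\right)^{2}}{4} - 154677\right) + 15 = \left(-154677 - \frac{\left(13 + 36889110963 i \sqrt{37}\right)^{2}}{4}\right) + 15 = -154662 - \frac{\left(13 + 36889110963 i \sqrt{37}\right)^{2}}{4}$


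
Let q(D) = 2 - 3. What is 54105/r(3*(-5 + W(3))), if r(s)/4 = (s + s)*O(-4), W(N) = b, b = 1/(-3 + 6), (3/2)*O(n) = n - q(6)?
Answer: 54105/224 ≈ 241.54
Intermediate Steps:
q(D) = -1
O(n) = ⅔ + 2*n/3 (O(n) = 2*(n - 1*(-1))/3 = 2*(n + 1)/3 = 2*(1 + n)/3 = ⅔ + 2*n/3)
b = ⅓ (b = 1/3 = ⅓ ≈ 0.33333)
W(N) = ⅓
r(s) = -16*s (r(s) = 4*((s + s)*(⅔ + (⅔)*(-4))) = 4*((2*s)*(⅔ - 8/3)) = 4*((2*s)*(-2)) = 4*(-4*s) = -16*s)
54105/r(3*(-5 + W(3))) = 54105/((-48*(-5 + ⅓))) = 54105/((-48*(-14)/3)) = 54105/((-16*(-14))) = 54105/224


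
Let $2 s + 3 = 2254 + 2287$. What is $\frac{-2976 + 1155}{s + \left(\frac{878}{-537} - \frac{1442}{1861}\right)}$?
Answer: $- \frac{1819829097}{2265132721} \approx -0.80341$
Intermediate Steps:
$s = 2269$ ($s = - \frac{3}{2} + \frac{2254 + 2287}{2} = - \frac{3}{2} + \frac{1}{2} \cdot 4541 = - \frac{3}{2} + \frac{4541}{2} = 2269$)
$\frac{-2976 + 1155}{s + \left(\frac{878}{-537} - \frac{1442}{1861}\right)} = \frac{-2976 + 1155}{2269 + \left(\frac{878}{-537} - \frac{1442}{1861}\right)} = - \frac{1821}{2269 + \left(878 \left(- \frac{1}{537}\right) - \frac{1442}{1861}\right)} = - \frac{1821}{2269 - \frac{2408312}{999357}} = - \frac{1821}{\frac{2265132721}{999357}} = \left(-1821\right) \frac{999357}{2265132721} = - \frac{1819829097}{2265132721}$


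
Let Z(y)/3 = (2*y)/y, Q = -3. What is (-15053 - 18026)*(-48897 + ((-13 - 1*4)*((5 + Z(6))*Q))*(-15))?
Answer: 1895823648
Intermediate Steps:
Z(y) = 6 (Z(y) = 3*((2*y)/y) = 3*2 = 6)
(-15053 - 18026)*(-48897 + ((-13 - 1*4)*((5 + Z(6))*Q))*(-15)) = (-15053 - 18026)*(-48897 + ((-13 - 1*4)*((5 + 6)*(-3)))*(-15)) = -33079*(-48897 + ((-13 - 4)*(11*(-3)))*(-15)) = -33079*(-48897 - 17*(-33)*(-15)) = -33079*(-48897 + 561*(-15)) = -33079*(-48897 - 8415) = -33079*(-57312) = 1895823648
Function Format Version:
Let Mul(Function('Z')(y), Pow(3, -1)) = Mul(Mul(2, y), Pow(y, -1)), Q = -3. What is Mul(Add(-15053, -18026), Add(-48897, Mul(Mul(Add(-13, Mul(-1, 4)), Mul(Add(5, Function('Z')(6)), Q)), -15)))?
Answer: 1895823648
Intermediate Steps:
Function('Z')(y) = 6 (Function('Z')(y) = Mul(3, Mul(Mul(2, y), Pow(y, -1))) = Mul(3, 2) = 6)
Mul(Add(-15053, -18026), Add(-48897, Mul(Mul(Add(-13, Mul(-1, 4)), Mul(Add(5, Function('Z')(6)), Q)), -15))) = Mul(Add(-15053, -18026), Add(-48897, Mul(Mul(Add(-13, Mul(-1, 4)), Mul(Add(5, 6), -3)), -15))) = Mul(-33079, Add(-48897, Mul(Mul(Add(-13, -4), Mul(11, -3)), -15))) = Mul(-33079, Add(-48897, Mul(Mul(-17, -33), -15))) = Mul(-33079, Add(-48897, Mul(561, -15))) = Mul(-33079, Add(-48897, -8415)) = Mul(-33079, -57312) = 1895823648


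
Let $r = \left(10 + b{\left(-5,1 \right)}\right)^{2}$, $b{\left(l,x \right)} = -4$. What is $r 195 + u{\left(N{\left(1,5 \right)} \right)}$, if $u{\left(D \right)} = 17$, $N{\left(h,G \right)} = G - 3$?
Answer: $7037$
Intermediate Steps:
$N{\left(h,G \right)} = -3 + G$
$r = 36$ ($r = \left(10 - 4\right)^{2} = 6^{2} = 36$)
$r 195 + u{\left(N{\left(1,5 \right)} \right)} = 36 \cdot 195 + 17 = 7020 + 17 = 7037$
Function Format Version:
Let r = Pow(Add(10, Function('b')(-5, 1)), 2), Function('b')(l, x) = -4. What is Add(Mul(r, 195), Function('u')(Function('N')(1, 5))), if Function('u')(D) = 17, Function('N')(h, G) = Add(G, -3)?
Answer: 7037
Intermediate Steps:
Function('N')(h, G) = Add(-3, G)
r = 36 (r = Pow(Add(10, -4), 2) = Pow(6, 2) = 36)
Add(Mul(r, 195), Function('u')(Function('N')(1, 5))) = Add(Mul(36, 195), 17) = Add(7020, 17) = 7037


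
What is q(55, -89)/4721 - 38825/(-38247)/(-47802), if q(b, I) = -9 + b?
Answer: 83917729499/8631324486774 ≈ 0.0097225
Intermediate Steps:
q(55, -89)/4721 - 38825/(-38247)/(-47802) = (-9 + 55)/4721 - 38825/(-38247)/(-47802) = 46*(1/4721) - 38825*(-1/38247)*(-1/47802) = 46/4721 + (38825/38247)*(-1/47802) = 46/4721 - 38825/1828283094 = 83917729499/8631324486774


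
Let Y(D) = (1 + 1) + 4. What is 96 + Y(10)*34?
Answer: 300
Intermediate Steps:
Y(D) = 6 (Y(D) = 2 + 4 = 6)
96 + Y(10)*34 = 96 + 6*34 = 96 + 204 = 300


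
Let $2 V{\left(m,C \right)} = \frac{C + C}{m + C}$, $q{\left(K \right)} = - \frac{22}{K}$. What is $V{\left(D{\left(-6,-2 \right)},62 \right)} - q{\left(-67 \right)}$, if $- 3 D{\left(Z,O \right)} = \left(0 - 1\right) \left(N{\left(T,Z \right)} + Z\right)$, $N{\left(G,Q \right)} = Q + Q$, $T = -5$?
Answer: $\frac{1461}{1876} \approx 0.77878$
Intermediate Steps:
$N{\left(G,Q \right)} = 2 Q$
$D{\left(Z,O \right)} = Z$ ($D{\left(Z,O \right)} = - \frac{\left(0 - 1\right) \left(2 Z + Z\right)}{3} = - \frac{\left(-1\right) 3 Z}{3} = - \frac{\left(-3\right) Z}{3} = Z$)
$V{\left(m,C \right)} = \frac{C}{C + m}$ ($V{\left(m,C \right)} = \frac{\left(C + C\right) \frac{1}{m + C}}{2} = \frac{2 C \frac{1}{C + m}}{2} = \frac{C}{C + m}$)
$V{\left(D{\left(-6,-2 \right)},62 \right)} - q{\left(-67 \right)} = \frac{62}{62 - 6} - - \frac{22}{-67} = \frac{62}{56} - \left(-22\right) \left(- \frac{1}{67}\right) = 62 \cdot \frac{1}{56} - \frac{22}{67} = \frac{31}{28} - \frac{22}{67} = \frac{1461}{1876}$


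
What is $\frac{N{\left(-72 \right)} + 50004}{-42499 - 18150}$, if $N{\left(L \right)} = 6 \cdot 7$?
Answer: $- \frac{50046}{60649} \approx -0.82517$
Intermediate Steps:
$N{\left(L \right)} = 42$
$\frac{N{\left(-72 \right)} + 50004}{-42499 - 18150} = \frac{42 + 50004}{-42499 - 18150} = \frac{50046}{-60649} = 50046 \left(- \frac{1}{60649}\right) = - \frac{50046}{60649}$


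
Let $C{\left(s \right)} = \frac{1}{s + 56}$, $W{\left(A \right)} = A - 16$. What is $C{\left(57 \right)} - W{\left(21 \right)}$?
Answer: $- \frac{564}{113} \approx -4.9911$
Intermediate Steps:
$W{\left(A \right)} = -16 + A$
$C{\left(s \right)} = \frac{1}{56 + s}$
$C{\left(57 \right)} - W{\left(21 \right)} = \frac{1}{56 + 57} - \left(-16 + 21\right) = \frac{1}{113} - 5 = - \frac{564}{113}$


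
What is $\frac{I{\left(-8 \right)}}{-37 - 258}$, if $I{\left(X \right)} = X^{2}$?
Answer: $- \frac{64}{295} \approx -0.21695$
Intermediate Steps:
$\frac{I{\left(-8 \right)}}{-37 - 258} = \frac{\left(-8\right)^{2}}{-37 - 258} = \frac{64}{-37 - 258} = \frac{64}{-295} = 64 \left(- \frac{1}{295}\right) = - \frac{64}{295}$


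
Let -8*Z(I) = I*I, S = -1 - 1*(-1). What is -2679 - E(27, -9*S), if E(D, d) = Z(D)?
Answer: -20703/8 ≈ -2587.9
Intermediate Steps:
S = 0 (S = -1 + 1 = 0)
Z(I) = -I²/8 (Z(I) = -I*I/8 = -I²/8)
E(D, d) = -D²/8
-2679 - E(27, -9*S) = -2679 - (-1)*27²/8 = -2679 - (-1)*729/8 = -2679 - 1*(-729/8) = -2679 + 729/8 = -20703/8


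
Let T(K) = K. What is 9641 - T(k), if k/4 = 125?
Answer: 9141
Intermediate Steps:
k = 500 (k = 4*125 = 500)
9641 - T(k) = 9641 - 1*500 = 9641 - 500 = 9141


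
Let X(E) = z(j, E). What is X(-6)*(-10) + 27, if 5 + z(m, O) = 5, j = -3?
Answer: 27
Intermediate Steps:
z(m, O) = 0 (z(m, O) = -5 + 5 = 0)
X(E) = 0
X(-6)*(-10) + 27 = 0*(-10) + 27 = 0 + 27 = 27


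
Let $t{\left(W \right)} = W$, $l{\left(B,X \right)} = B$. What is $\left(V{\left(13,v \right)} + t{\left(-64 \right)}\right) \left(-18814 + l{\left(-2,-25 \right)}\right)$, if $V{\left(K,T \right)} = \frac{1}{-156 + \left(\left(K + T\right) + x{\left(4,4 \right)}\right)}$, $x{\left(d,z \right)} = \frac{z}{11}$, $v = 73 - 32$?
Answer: $\frac{673264704}{559} \approx 1.2044 \cdot 10^{6}$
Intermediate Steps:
$v = 41$
$x{\left(d,z \right)} = \frac{z}{11}$ ($x{\left(d,z \right)} = z \frac{1}{11} = \frac{z}{11}$)
$V{\left(K,T \right)} = \frac{1}{- \frac{1712}{11} + K + T}$ ($V{\left(K,T \right)} = \frac{1}{-156 + \left(\left(K + T\right) + \frac{1}{11} \cdot 4\right)} = \frac{1}{-156 + \left(\left(K + T\right) + \frac{4}{11}\right)} = \frac{1}{-156 + \left(\frac{4}{11} + K + T\right)} = \frac{1}{- \frac{1712}{11} + K + T}$)
$\left(V{\left(13,v \right)} + t{\left(-64 \right)}\right) \left(-18814 + l{\left(-2,-25 \right)}\right) = \left(\frac{11}{-1712 + 11 \cdot 13 + 11 \cdot 41} - 64\right) \left(-18814 - 2\right) = \left(\frac{11}{-1712 + 143 + 451} - 64\right) \left(-18816\right) = \left(\frac{11}{-1118} - 64\right) \left(-18816\right) = \left(11 \left(- \frac{1}{1118}\right) - 64\right) \left(-18816\right) = \left(- \frac{11}{1118} - 64\right) \left(-18816\right) = \left(- \frac{71563}{1118}\right) \left(-18816\right) = \frac{673264704}{559}$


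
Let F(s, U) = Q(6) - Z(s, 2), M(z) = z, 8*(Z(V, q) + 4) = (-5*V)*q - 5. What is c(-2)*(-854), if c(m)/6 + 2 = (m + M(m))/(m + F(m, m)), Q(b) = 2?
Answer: 338184/17 ≈ 19893.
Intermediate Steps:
Z(V, q) = -37/8 - 5*V*q/8 (Z(V, q) = -4 + ((-5*V)*q - 5)/8 = -4 + (-5*V*q - 5)/8 = -4 + (-5 - 5*V*q)/8 = -4 + (-5/8 - 5*V*q/8) = -37/8 - 5*V*q/8)
F(s, U) = 53/8 + 5*s/4 (F(s, U) = 2 - (-37/8 - 5/8*s*2) = 2 - (-37/8 - 5*s/4) = 2 + (37/8 + 5*s/4) = 53/8 + 5*s/4)
c(m) = -12 + 12*m/(53/8 + 9*m/4) (c(m) = -12 + 6*((m + m)/(m + (53/8 + 5*m/4))) = -12 + 6*((2*m)/(53/8 + 9*m/4)) = -12 + 6*(2*m/(53/8 + 9*m/4)) = -12 + 12*m/(53/8 + 9*m/4))
c(-2)*(-854) = (12*(-53 - 10*(-2))/(53 + 18*(-2)))*(-854) = (12*(-53 + 20)/(53 - 36))*(-854) = (12*(-33)/17)*(-854) = (12*(1/17)*(-33))*(-854) = -396/17*(-854) = 338184/17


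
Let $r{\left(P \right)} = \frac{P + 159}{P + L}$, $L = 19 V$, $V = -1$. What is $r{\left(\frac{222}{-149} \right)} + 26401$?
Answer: $\frac{80578784}{3053} \approx 26393.0$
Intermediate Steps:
$L = -19$ ($L = 19 \left(-1\right) = -19$)
$r{\left(P \right)} = \frac{159 + P}{-19 + P}$ ($r{\left(P \right)} = \frac{P + 159}{P - 19} = \frac{159 + P}{-19 + P}$)
$r{\left(\frac{222}{-149} \right)} + 26401 = \frac{159 + \frac{222}{-149}}{-19 + \frac{222}{-149}} + 26401 = \frac{159 + 222 \left(- \frac{1}{149}\right)}{-19 + 222 \left(- \frac{1}{149}\right)} + 26401 = \frac{159 - \frac{222}{149}}{-19 - \frac{222}{149}} + 26401 = \frac{1}{- \frac{3053}{149}} \cdot \frac{23469}{149} + 26401 = \left(- \frac{149}{3053}\right) \frac{23469}{149} + 26401 = - \frac{23469}{3053} + 26401 = \frac{80578784}{3053}$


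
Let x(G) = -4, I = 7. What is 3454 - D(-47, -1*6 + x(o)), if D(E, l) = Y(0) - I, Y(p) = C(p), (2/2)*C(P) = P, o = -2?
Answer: 3461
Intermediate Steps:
C(P) = P
Y(p) = p
D(E, l) = -7 (D(E, l) = 0 - 1*7 = 0 - 7 = -7)
3454 - D(-47, -1*6 + x(o)) = 3454 - 1*(-7) = 3454 + 7 = 3461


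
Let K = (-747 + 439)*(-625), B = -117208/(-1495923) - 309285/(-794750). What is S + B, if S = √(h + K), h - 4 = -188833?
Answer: 777367277/1662775950 + √3671 ≈ 61.056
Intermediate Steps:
B = 777367277/1662775950 (B = -117208*(-1/1495923) - 309285*(-1/794750) = 9016/115071 + 61857/158950 = 777367277/1662775950 ≈ 0.46751)
K = 192500 (K = -308*(-625) = 192500)
h = -188829 (h = 4 - 188833 = -188829)
S = √3671 (S = √(-188829 + 192500) = √3671 ≈ 60.589)
S + B = √3671 + 777367277/1662775950 = 777367277/1662775950 + √3671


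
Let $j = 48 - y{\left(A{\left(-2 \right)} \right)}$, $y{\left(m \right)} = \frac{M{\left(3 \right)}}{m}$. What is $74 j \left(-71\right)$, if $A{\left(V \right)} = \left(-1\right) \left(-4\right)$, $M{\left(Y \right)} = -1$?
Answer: $- \frac{507011}{2} \approx -2.5351 \cdot 10^{5}$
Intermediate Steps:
$A{\left(V \right)} = 4$
$y{\left(m \right)} = - \frac{1}{m}$
$j = \frac{193}{4}$ ($j = 48 - - \frac{1}{4} = 48 + \frac{1}{4} = \frac{193}{4} \approx 48.25$)
$74 j \left(-71\right) = 74 \cdot \frac{193}{4} \left(-71\right) = \frac{7141}{2} \left(-71\right) = - \frac{507011}{2}$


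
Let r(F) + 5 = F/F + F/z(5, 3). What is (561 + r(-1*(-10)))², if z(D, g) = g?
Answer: 2825761/9 ≈ 3.1397e+5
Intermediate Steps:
r(F) = -4 + F/3 (r(F) = -5 + (F/F + F/3) = -5 + (1 + F*(⅓)) = -5 + (1 + F/3) = -4 + F/3)
(561 + r(-1*(-10)))² = (561 + (-4 + (-1*(-10))/3))² = (561 + (-4 + (⅓)*10))² = (561 + (-4 + 10/3))² = (561 - ⅔)² = (1681/3)² = 2825761/9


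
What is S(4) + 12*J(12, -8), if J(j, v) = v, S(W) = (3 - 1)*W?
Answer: -88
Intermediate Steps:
S(W) = 2*W
S(4) + 12*J(12, -8) = 2*4 + 12*(-8) = 8 - 96 = -88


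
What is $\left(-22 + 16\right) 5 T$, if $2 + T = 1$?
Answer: $30$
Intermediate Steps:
$T = -1$ ($T = -2 + 1 = -1$)
$\left(-22 + 16\right) 5 T = \left(-22 + 16\right) 5 \left(-1\right) = \left(-6\right) \left(-5\right) = 30$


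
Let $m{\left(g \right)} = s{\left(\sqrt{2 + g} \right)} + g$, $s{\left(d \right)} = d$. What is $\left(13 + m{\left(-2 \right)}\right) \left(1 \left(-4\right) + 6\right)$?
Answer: $22$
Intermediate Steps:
$m{\left(g \right)} = g + \sqrt{2 + g}$ ($m{\left(g \right)} = \sqrt{2 + g} + g = g + \sqrt{2 + g}$)
$\left(13 + m{\left(-2 \right)}\right) \left(1 \left(-4\right) + 6\right) = \left(13 - \left(2 - \sqrt{2 - 2}\right)\right) \left(1 \left(-4\right) + 6\right) = \left(13 - \left(2 - \sqrt{0}\right)\right) \left(-4 + 6\right) = \left(13 + \left(-2 + 0\right)\right) 2 = \left(13 - 2\right) 2 = 11 \cdot 2 = 22$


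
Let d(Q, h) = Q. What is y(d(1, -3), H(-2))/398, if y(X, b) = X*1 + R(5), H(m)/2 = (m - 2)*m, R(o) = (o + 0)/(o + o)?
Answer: 3/796 ≈ 0.0037688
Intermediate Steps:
R(o) = ½ (R(o) = o/((2*o)) = o*(1/(2*o)) = ½)
H(m) = 2*m*(-2 + m) (H(m) = 2*((m - 2)*m) = 2*((-2 + m)*m) = 2*(m*(-2 + m)) = 2*m*(-2 + m))
y(X, b) = ½ + X (y(X, b) = X*1 + ½ = X + ½ = ½ + X)
y(d(1, -3), H(-2))/398 = (½ + 1)/398 = (3/2)*(1/398) = 3/796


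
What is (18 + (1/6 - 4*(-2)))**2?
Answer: 24649/36 ≈ 684.69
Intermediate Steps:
(18 + (1/6 - 4*(-2)))**2 = (18 + (1/6 + 8))**2 = (18 + 49/6)**2 = (157/6)**2 = 24649/36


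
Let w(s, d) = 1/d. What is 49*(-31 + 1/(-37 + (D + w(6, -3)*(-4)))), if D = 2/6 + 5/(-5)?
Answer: -165718/109 ≈ -1520.3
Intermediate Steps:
D = -⅔ (D = 2*(⅙) + 5*(-⅕) = ⅓ - 1 = -⅔ ≈ -0.66667)
49*(-31 + 1/(-37 + (D + w(6, -3)*(-4)))) = 49*(-31 + 1/(-37 + (-⅔ - 4/(-3)))) = 49*(-31 + 1/(-37 + (-⅔ - ⅓*(-4)))) = 49*(-31 + 1/(-37 + (-⅔ + 4/3))) = 49*(-31 + 1/(-37 + ⅔)) = 49*(-31 + 1/(-109/3)) = 49*(-31 - 3/109) = 49*(-3382/109) = -165718/109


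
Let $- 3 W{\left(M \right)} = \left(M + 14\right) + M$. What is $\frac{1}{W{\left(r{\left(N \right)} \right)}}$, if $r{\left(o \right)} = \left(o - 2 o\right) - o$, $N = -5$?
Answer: $- \frac{3}{34} \approx -0.088235$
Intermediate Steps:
$r{\left(o \right)} = - 2 o$ ($r{\left(o \right)} = - o - o = - 2 o$)
$W{\left(M \right)} = - \frac{14}{3} - \frac{2 M}{3}$ ($W{\left(M \right)} = - \frac{\left(M + 14\right) + M}{3} = - \frac{\left(14 + M\right) + M}{3} = - \frac{14 + 2 M}{3} = - \frac{14}{3} - \frac{2 M}{3}$)
$\frac{1}{W{\left(r{\left(N \right)} \right)}} = \frac{1}{- \frac{14}{3} - \frac{2 \left(\left(-2\right) \left(-5\right)\right)}{3}} = \frac{1}{- \frac{14}{3} - \frac{20}{3}} = \frac{1}{- \frac{34}{3}} = - \frac{3}{34}$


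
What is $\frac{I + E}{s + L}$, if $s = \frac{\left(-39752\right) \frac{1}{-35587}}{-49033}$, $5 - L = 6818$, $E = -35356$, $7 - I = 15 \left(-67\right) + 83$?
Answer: $\frac{60072958871417}{11888258348375} \approx 5.0531$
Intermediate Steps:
$I = 929$ ($I = 7 - \left(15 \left(-67\right) + 83\right) = 7 - \left(-1005 + 83\right) = 7 - -922 = 7 + 922 = 929$)
$L = -6813$ ($L = 5 - 6818 = -6813$)
$s = - \frac{39752}{1744937371}$ ($s = \left(-39752\right) \left(- \frac{1}{35587}\right) \left(- \frac{1}{49033}\right) = \frac{39752}{35587} \left(- \frac{1}{49033}\right) = - \frac{39752}{1744937371} \approx -2.2781 \cdot 10^{-5}$)
$\frac{I + E}{s + L} = \frac{929 - 35356}{- \frac{39752}{1744937371} - 6813} = - \frac{34427}{- \frac{11888258348375}{1744937371}} = \left(-34427\right) \left(- \frac{1744937371}{11888258348375}\right) = \frac{60072958871417}{11888258348375}$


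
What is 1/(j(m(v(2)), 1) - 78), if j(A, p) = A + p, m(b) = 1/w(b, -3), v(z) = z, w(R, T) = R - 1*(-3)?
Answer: -5/384 ≈ -0.013021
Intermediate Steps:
w(R, T) = 3 + R (w(R, T) = R + 3 = 3 + R)
m(b) = 1/(3 + b)
1/(j(m(v(2)), 1) - 78) = 1/((1/(3 + 2) + 1) - 78) = 1/((1/5 + 1) - 78) = 1/(6/5 - 78) = 1/(-384/5) = -5/384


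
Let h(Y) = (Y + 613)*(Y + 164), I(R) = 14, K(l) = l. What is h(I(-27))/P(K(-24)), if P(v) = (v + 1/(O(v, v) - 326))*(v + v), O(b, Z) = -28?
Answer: 3292377/33988 ≈ 96.869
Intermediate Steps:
P(v) = 2*v*(-1/354 + v) (P(v) = (v + 1/(-28 - 326))*(v + v) = (v + 1/(-354))*(2*v) = (v - 1/354)*(2*v) = (-1/354 + v)*(2*v) = 2*v*(-1/354 + v))
h(Y) = (164 + Y)*(613 + Y) (h(Y) = (613 + Y)*(164 + Y) = (164 + Y)*(613 + Y))
h(I(-27))/P(K(-24)) = (100532 + 14² + 777*14)/(((1/177)*(-24)*(-1 + 354*(-24)))) = (100532 + 196 + 10878)/(((1/177)*(-24)*(-1 - 8496))) = 111606/(((1/177)*(-24)*(-8497))) = 111606/(67976/59) = 111606*(59/67976) = 3292377/33988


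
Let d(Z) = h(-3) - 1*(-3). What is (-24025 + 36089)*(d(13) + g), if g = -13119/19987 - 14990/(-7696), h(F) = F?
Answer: 11521195748/739519 ≈ 15579.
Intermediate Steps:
g = 99320653/76909976 (g = -13119*1/19987 - 14990*(-1/7696) = -13119/19987 + 7495/3848 = 99320653/76909976 ≈ 1.2914)
d(Z) = 0 (d(Z) = -3 - 1*(-3) = -3 + 3 = 0)
(-24025 + 36089)*(d(13) + g) = (-24025 + 36089)*(0 + 99320653/76909976) = 12064*(99320653/76909976) = 11521195748/739519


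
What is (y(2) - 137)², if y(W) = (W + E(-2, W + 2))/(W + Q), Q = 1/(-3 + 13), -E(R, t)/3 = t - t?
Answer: 8162449/441 ≈ 18509.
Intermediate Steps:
E(R, t) = 0 (E(R, t) = -3*(t - t) = -3*0 = 0)
Q = ⅒ (Q = 1/10 = ⅒ ≈ 0.10000)
y(W) = W/(⅒ + W) (y(W) = (W + 0)/(W + ⅒) = W/(⅒ + W))
(y(2) - 137)² = (10*2/(1 + 10*2) - 137)² = (10*2/(1 + 20) - 137)² = (10*2/21 - 137)² = (10*2*(1/21) - 137)² = (20/21 - 137)² = (-2857/21)² = 8162449/441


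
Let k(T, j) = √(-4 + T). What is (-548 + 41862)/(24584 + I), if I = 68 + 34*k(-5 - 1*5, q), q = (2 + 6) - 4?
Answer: 127309091/75967161 - 351169*I*√14/151934322 ≈ 1.6758 - 0.0086482*I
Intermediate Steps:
q = 4 (q = 8 - 4 = 4)
I = 68 + 34*I*√14 (I = 68 + 34*√(-4 + (-5 - 1*5)) = 68 + 34*√(-4 + (-5 - 5)) = 68 + 34*√(-4 - 10) = 68 + 34*√(-14) = 68 + 34*(I*√14) = 68 + 34*I*√14 ≈ 68.0 + 127.22*I)
(-548 + 41862)/(24584 + I) = (-548 + 41862)/(24584 + (68 + 34*I*√14)) = 41314/(24652 + 34*I*√14)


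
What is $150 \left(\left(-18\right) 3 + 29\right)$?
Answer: $-3750$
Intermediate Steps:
$150 \left(\left(-18\right) 3 + 29\right) = 150 \left(-54 + 29\right) = 150 \left(-25\right) = -3750$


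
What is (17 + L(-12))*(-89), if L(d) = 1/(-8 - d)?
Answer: -6141/4 ≈ -1535.3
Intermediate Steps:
(17 + L(-12))*(-89) = (17 - 1/(8 - 12))*(-89) = (17 - 1/(-4))*(-89) = (17 - 1*(-¼))*(-89) = (17 + ¼)*(-89) = (69/4)*(-89) = -6141/4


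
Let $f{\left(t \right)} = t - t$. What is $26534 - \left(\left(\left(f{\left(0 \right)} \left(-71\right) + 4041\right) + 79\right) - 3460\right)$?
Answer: $25874$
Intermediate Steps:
$f{\left(t \right)} = 0$
$26534 - \left(\left(\left(f{\left(0 \right)} \left(-71\right) + 4041\right) + 79\right) - 3460\right) = 26534 - \left(\left(\left(0 \left(-71\right) + 4041\right) + 79\right) - 3460\right) = 26534 - \left(\left(\left(0 + 4041\right) + 79\right) - 3460\right) = 26534 - \left(\left(4041 + 79\right) - 3460\right) = 26534 - \left(4120 - 3460\right) = 26534 - 660 = 25874$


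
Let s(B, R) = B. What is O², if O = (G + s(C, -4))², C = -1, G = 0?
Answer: 1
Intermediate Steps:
O = 1 (O = (0 - 1)² = (-1)² = 1)
O² = 1² = 1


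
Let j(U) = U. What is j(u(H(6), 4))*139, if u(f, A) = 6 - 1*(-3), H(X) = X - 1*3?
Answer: 1251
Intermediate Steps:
H(X) = -3 + X (H(X) = X - 3 = -3 + X)
u(f, A) = 9 (u(f, A) = 6 + 3 = 9)
j(u(H(6), 4))*139 = 9*139 = 1251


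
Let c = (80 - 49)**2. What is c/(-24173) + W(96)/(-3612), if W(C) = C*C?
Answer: -18854125/7276073 ≈ -2.5913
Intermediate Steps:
W(C) = C**2
c = 961 (c = 31**2 = 961)
c/(-24173) + W(96)/(-3612) = 961/(-24173) + 96**2/(-3612) = 961*(-1/24173) + 9216*(-1/3612) = -961/24173 - 768/301 = -18854125/7276073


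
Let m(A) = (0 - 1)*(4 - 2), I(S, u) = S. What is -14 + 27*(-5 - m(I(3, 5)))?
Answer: -95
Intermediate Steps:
m(A) = -2 (m(A) = -1*2 = -2)
-14 + 27*(-5 - m(I(3, 5))) = -14 + 27*(-5 - 1*(-2)) = -14 + 27*(-5 + 2) = -14 + 27*(-3) = -14 - 81 = -95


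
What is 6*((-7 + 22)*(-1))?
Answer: -90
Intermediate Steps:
6*((-7 + 22)*(-1)) = 6*(15*(-1)) = 6*(-15) = -90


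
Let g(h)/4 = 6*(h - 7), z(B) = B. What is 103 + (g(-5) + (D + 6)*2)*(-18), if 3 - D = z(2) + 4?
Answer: 5179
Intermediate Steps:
D = -3 (D = 3 - (2 + 4) = 3 - 1*6 = 3 - 6 = -3)
g(h) = -168 + 24*h (g(h) = 4*(6*(h - 7)) = 4*(6*(-7 + h)) = 4*(-42 + 6*h) = -168 + 24*h)
103 + (g(-5) + (D + 6)*2)*(-18) = 103 + ((-168 + 24*(-5)) + (-3 + 6)*2)*(-18) = 103 + ((-168 - 120) + 3*2)*(-18) = 103 + (-288 + 6)*(-18) = 103 - 282*(-18) = 103 + 5076 = 5179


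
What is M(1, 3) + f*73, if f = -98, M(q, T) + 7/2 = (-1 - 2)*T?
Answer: -14333/2 ≈ -7166.5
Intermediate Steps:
M(q, T) = -7/2 - 3*T (M(q, T) = -7/2 + (-1 - 2)*T = -7/2 - 3*T)
M(1, 3) + f*73 = (-7/2 - 3*3) - 98*73 = (-7/2 - 9) - 7154 = -25/2 - 7154 = -14333/2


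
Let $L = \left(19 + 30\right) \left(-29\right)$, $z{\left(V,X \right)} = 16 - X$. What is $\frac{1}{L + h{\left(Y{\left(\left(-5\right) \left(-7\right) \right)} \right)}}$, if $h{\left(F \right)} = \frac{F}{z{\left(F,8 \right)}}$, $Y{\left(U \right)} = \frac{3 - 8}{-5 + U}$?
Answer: $- \frac{48}{68209} \approx -0.00070372$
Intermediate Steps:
$Y{\left(U \right)} = - \frac{5}{-5 + U}$
$h{\left(F \right)} = \frac{F}{8}$ ($h{\left(F \right)} = \frac{F}{16 - 8} = \frac{F}{8}$)
$L = -1421$ ($L = 49 \left(-29\right) = -1421$)
$\frac{1}{L + h{\left(Y{\left(\left(-5\right) \left(-7\right) \right)} \right)}} = \frac{1}{-1421 + \frac{\left(-5\right) \frac{1}{-5 - -35}}{8}} = \frac{1}{-1421 + \frac{\left(-5\right) \frac{1}{-5 + 35}}{8}} = \frac{1}{-1421 + \frac{\left(-5\right) \frac{1}{30}}{8}} = \frac{1}{-1421 + \frac{1}{8} \left(- \frac{1}{6}\right)} = \frac{1}{-1421 - \frac{1}{48}} = \frac{1}{- \frac{68209}{48}} = - \frac{48}{68209}$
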